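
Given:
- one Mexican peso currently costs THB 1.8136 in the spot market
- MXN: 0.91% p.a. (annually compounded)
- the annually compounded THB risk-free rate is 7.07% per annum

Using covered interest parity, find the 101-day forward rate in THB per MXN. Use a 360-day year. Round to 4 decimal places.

T = 101/360 years.
THB accumulates by (1 + 0.0707)^(101/360) = 1.0193503.
Growth of 1 MXN over T: (1 + 0.0091)^(101/360) = 1.0025447.
So F = 1.8136 × 1.0193503 / 1.0025447 = 1.844001 (THB/MXN).

1.8440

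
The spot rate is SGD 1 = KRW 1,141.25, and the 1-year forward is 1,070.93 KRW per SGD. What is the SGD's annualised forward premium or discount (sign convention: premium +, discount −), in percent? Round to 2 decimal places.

-6.16%

T = 1 year.
SGD trades forward at -6.16166% vs spot over the period.
Per annum: -0.0616166 / 1 = -0.061617 = -6.16%.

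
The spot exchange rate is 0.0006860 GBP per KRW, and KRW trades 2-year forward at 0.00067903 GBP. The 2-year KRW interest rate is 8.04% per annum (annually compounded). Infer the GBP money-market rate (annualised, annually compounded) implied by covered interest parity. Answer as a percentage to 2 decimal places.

7.49%

T = 2 years.
By CIP, F/S equals the GBP-to-KRW growth ratio: 0.00067903/0.000686 = 0.9898397.
KRW growth factor: (1 + 0.0804)^2 = 1.1672642.
So the GBP growth factor = 1.1554044.
Annualise: 1.1554044^(1/2) − 1 = 0.074897 = 7.49%.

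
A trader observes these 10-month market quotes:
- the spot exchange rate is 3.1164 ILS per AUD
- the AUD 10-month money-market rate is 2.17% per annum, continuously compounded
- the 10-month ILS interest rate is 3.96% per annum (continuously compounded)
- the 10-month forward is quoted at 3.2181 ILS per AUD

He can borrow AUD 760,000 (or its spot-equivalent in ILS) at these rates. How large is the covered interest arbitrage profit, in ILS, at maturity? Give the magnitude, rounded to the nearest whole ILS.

ILS 42,458

T = 10/12 years.
Invest the AUD and cover forward: 760,000 × 1.018247827 × 3.2181 = ILS 2,490,385.73.
Convert at spot and invest in ILS: 760,000 × 3.1164 × 1.033550539 = ILS 2,447,927.24.
The quoted forward overvalues AUD, so borrow ILS, buy AUD at spot, deposit the AUD at 2.17%, and sell the proceeds forward at 3.2181.
Arbitrage profit = |2,490,385.73 − 2,447,927.24| = ILS 42,458.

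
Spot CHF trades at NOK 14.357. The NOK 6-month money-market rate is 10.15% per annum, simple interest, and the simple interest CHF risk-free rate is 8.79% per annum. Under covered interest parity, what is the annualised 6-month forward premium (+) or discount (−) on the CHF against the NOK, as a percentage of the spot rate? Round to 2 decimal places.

+1.30%

T = 6/12 years.
No-arbitrage forward: 14.357 × 1.050750 / 1.043950 = 14.450518 NOK/CHF.
Annualised premium = (F − S)/S × (1/T) = (14.450518 − 14.357)/14.357 ÷ (6/12) = 1.30%.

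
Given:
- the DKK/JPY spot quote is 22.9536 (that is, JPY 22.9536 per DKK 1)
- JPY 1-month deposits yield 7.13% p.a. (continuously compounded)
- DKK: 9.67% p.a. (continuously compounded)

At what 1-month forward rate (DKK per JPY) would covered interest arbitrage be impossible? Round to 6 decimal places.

T = 1/12 years.
JPY accumulates by e^(0.0713×1/12) = 1.0059594.
DKK growth factor: e^(0.0967×1/12) = 1.0080909.
So F = 22.9536 × 1.0059594 / 1.0080909 = 22.90507 (JPY/DKK).
Quoted the other way: 1/22.90507 = 0.043658 DKK per JPY.

0.043658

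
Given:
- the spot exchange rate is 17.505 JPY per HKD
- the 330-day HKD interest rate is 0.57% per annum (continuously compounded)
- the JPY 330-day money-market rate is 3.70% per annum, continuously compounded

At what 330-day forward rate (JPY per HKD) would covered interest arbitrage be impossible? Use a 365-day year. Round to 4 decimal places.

T = 330/365 years.
Growth of 1 JPY over T: e^(0.0370×330/365) = 1.03401787.
HKD growth factor: e^(0.0057×330/365) = 1.00516673.
So F = 17.505 × 1.03401787 / 1.00516673 = 18.007443 (JPY/HKD).

18.0074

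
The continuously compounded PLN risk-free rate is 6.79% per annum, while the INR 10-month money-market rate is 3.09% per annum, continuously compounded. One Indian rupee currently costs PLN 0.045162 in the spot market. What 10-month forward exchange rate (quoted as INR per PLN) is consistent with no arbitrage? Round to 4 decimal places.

T = 10/12 years.
PLN growth factor: e^(0.0679×10/12) = 1.0582148.
INR growth factor: e^(0.0309×10/12) = 1.0260844.
So F = 0.045162 × 1.0582148 / 1.0260844 = 0.046576185 (PLN/INR).
Quoted the other way: 1/0.046576185 = 21.4702 INR per PLN.

21.4702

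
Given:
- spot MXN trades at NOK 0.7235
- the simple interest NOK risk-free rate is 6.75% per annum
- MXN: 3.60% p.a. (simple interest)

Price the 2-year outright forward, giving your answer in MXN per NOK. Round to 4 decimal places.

1.3055

T = 2 years.
NOK accumulates by 1 + 0.0675×2 = 1.135000.
MXN growth factor: 1 + 0.0360×2 = 1.072000.
So F = 0.7235 × 1.135000 / 1.072000 = 0.7660191 (NOK/MXN).
Invert for MXN per NOK: 1 / 0.7660191 = 1.3055.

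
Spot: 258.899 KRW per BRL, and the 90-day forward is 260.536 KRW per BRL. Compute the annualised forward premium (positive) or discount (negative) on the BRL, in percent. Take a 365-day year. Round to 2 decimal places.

+2.56%

T = 90/365 years.
(F − S)/S = (260.536 − 258.899)/258.899 = 0.0063229.
Annualise by dividing by T: 0.0063229 / (90/365) = 0.025643 → 2.56%.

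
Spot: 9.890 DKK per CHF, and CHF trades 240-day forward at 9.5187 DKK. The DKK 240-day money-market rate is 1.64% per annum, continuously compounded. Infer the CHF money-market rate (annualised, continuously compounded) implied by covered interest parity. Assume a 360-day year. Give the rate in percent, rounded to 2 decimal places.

7.38%

T = 240/360 years.
F/S = 9.5187/9.89 = 0.9624570 = (growth of DKK) / (growth of CHF).
The DKK side grows by e^(0.0164×240/360) = 1.0109933.
That pins the CHF growth at 1.0504296.
r = ln(1.0504296)/(240/360) = 0.073799 → 7.38%.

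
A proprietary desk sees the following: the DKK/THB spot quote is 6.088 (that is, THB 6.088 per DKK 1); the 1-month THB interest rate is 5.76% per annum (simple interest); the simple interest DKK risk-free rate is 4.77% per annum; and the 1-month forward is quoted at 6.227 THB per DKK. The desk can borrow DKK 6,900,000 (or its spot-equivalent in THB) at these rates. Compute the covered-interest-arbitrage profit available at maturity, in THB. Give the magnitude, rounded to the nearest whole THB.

T = 1/12 years.
Keep in DKK, deliver into the forward: 6,900,000·1.003975·6.227 = THB 43,137,091.04.
Swap to THB now, deposit: 6,900,000·6.088·1.004800 = THB 42,208,834.56.
The quoted forward overvalues DKK, so borrow THB, buy DKK at spot, deposit the DKK at 4.77%, and sell the proceeds forward at 6.227.
Profit = 43,137,091.04 − 42,208,834.56 = THB 928,256.

THB 928,256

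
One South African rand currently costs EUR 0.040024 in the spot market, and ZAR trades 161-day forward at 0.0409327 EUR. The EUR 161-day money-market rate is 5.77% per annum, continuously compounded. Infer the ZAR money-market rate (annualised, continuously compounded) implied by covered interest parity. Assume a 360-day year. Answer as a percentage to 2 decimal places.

T = 161/360 years.
CIP gives F = S · g_EUR/g_ZAR, so g_EUR/g_ZAR = 0.0409327/0.040024 = 1.0227039.
The EUR side grows by e^(0.0577×161/360) = 1.0261405.
That pins the ZAR growth at 1.0033603.
r = ln(1.0033603)/(161/360) = 0.007501 → 0.75%.

0.75%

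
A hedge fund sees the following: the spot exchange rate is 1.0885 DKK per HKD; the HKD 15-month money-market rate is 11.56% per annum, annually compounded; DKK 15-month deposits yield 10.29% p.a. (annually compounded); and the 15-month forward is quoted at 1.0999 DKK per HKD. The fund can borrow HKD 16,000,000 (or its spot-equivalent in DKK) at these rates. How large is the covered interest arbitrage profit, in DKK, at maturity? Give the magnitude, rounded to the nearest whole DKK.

T = 15/12 years.
Invest the HKD and cover forward: 16,000,000 × 1.1465305519 × 1.0999 = DKK 20,177,103.26.
Convert at spot and invest in DKK: 16,000,000 × 1.0885 × 1.1302386927 = DKK 19,684,237.07.
The quoted forward overvalues HKD, so borrow DKK, buy HKD at spot, deposit the HKD at 11.56%, and sell the proceeds forward at 1.0999.
Profit = 20,177,103.26 − 19,684,237.07 = DKK 492,866.

DKK 492,866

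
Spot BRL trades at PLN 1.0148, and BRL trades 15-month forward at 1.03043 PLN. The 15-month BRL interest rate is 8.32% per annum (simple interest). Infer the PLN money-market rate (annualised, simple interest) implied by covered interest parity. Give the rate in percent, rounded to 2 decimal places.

T = 15/12 years.
CIP gives F = S · g_PLN/g_BRL, so g_PLN/g_BRL = 1.03043/1.0148 = 1.0154020.
The BRL side grows by 1 + 0.0832×15/12 = 1.104000.
So the PLN growth factor = 1.1210038.
(1.1210038 − 1)/T = 0.096803, i.e. 9.68%.

9.68%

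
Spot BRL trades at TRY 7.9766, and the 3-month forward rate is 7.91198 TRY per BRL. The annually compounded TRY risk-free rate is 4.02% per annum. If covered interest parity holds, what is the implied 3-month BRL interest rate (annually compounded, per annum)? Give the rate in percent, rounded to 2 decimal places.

7.46%

T = 3/12 years.
CIP gives F = S · g_TRY/g_BRL, so g_TRY/g_BRL = 7.91198/7.9766 = 0.9918988.
The TRY side grows by (1 + 0.0402)^(3/12) = 1.009902.
So the BRL growth factor = 1.0181502.
r = 1.0181502^(12/3) − 1 = 0.074601 → 7.46%.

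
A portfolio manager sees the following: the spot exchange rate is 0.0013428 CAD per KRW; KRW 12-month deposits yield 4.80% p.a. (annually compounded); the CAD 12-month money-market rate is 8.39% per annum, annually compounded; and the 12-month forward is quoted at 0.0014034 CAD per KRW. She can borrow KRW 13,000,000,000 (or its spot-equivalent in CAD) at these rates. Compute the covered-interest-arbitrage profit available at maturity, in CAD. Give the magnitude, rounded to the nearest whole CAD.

CAD 198,930

T = 1 year.
Invest the KRW and cover forward: 13,000,000,000 × 1.048000 × 0.0014034 = CAD 19,119,921.60.
Convert at spot and invest in CAD: 13,000,000,000 × 0.0013428 × 1.083900 = CAD 18,920,991.96.
The quoted forward overvalues KRW, so borrow CAD, buy KRW at spot, deposit the KRW at 4.80%, and sell the proceeds forward at 0.0014034.
Arbitrage profit = |19,119,921.60 − 18,920,991.96| = CAD 198,930.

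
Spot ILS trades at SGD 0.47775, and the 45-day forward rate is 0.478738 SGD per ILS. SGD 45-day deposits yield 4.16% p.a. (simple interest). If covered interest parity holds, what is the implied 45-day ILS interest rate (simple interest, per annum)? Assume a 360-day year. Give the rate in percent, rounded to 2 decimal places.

2.50%

T = 45/360 years.
F/S = 0.478738/0.47775 = 1.0020680 = (growth of SGD) / (growth of ILS).
SGD growth factor: 1 + 0.0416×45/360 = 1.005200.
So the ILS growth factor = 1.0031255.
(1.0031255 − 1)/T = 0.025004, i.e. 2.50%.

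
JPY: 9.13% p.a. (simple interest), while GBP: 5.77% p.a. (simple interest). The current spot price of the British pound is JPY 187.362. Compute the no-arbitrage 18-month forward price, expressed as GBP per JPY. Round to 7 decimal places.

0.0051007

T = 18/12 years.
Growth of 1 JPY over T: 1 + 0.0913×18/12 = 1.136950.
GBP accumulates by 1 + 0.0577×18/12 = 1.086550.
CIP: F = S · (grow JPY)/(grow GBP) = 187.362 × 1.136950/1.086550 = 196.0529 JPY per GBP.
Quoted the other way: 1/196.0529 = 0.0051007 GBP per JPY.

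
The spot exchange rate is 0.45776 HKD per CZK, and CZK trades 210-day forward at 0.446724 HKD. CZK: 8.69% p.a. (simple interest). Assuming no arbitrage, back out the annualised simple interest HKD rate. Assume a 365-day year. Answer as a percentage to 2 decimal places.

T = 210/365 years.
By CIP, F/S equals the HKD-to-CZK growth ratio: 0.446724/0.45776 = 0.9758913.
CZK growth factor: 1 + 0.0869×210/365 = 1.0499973.
So the HKD growth factor = 1.0246832.
(1.0246832 − 1)/T = 0.042902, i.e. 4.29%.

4.29%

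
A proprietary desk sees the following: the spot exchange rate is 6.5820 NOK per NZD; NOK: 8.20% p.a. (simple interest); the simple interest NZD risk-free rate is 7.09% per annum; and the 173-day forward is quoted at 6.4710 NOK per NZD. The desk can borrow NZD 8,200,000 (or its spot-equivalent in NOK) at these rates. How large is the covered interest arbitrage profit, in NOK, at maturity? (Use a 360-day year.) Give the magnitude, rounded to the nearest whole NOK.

NOK 1,229,110

T = 173/360 years.
Invest the NZD and cover forward: 8,200,000 × 1.0340713889 × 6.4710 = NOK 54,870,102.85.
Convert at spot and invest in NOK: 8,200,000 × 6.5820 × 1.0394055556 = NOK 56,099,212.41.
The quoted forward undervalues NZD, so borrow NZD, convert to NOK at spot, deposit the NOK at 8.20%, and buy NZD forward at 6.4710 to cover the loan.
The gap between the two covered legs is NOK 1,229,110.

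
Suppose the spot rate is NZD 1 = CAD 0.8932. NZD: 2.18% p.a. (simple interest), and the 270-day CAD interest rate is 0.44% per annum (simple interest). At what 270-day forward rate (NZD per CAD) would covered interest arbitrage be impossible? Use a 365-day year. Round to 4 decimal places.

1.1339

T = 270/365 years.
CAD growth factor: 1 + 0.0044×270/365 = 1.0032548.
Growth of 1 NZD over T: 1 + 0.0218×270/365 = 1.016126.
Forward (CAD per NZD) = 0.8932 × 1.0032548 / 1.016126 = 0.8818859.
Quoted the other way: 1/0.8818859 = 1.1339 NZD per CAD.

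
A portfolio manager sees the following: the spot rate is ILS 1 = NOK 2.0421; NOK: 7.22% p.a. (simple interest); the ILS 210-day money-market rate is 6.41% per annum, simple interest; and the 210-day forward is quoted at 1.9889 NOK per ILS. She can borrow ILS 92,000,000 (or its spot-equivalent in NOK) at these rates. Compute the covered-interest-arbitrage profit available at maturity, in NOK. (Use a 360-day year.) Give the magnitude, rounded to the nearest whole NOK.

NOK 5,965,111

T = 210/360 years.
Keep in ILS, deliver into the forward: 92,000,000·1.03739166667·1.9889 = NOK 189,820,682.30.
Swap to NOK now, deposit: 92,000,000·2.0421·1.04211666667 = NOK 195,785,792.94.
The quoted forward undervalues ILS, so borrow ILS, convert to NOK at spot, deposit the NOK at 7.22%, and buy ILS forward at 1.9889 to cover the loan.
Arbitrage profit = |189,820,682.30 − 195,785,792.94| = NOK 5,965,111.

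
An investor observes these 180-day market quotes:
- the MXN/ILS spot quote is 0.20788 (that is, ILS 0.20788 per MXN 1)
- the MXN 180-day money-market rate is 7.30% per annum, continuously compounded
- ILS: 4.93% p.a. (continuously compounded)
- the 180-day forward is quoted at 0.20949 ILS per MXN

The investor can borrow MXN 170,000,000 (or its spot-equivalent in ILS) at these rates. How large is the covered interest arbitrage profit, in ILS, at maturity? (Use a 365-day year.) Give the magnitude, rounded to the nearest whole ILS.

ILS 709,418

T = 180/365 years.
Keep in MXN, deliver into the forward: 170,000,000·1.0366558465·0.20949 = ILS 36,918,735.66.
Swap to ILS now, deposit: 170,000,000·0.20788·1.0246102832 = ILS 36,209,317.56.
The quoted forward overvalues MXN, so borrow ILS, buy MXN at spot, deposit the MXN at 7.30%, and sell the proceeds forward at 0.20949.
Profit = 36,918,735.66 − 36,209,317.56 = ILS 709,418.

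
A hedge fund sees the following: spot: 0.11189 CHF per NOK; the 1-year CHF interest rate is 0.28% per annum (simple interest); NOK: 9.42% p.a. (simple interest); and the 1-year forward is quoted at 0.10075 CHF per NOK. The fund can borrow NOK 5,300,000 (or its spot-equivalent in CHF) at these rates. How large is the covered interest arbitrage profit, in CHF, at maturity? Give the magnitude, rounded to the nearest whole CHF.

CHF 10,402

T = 1 year.
Keep in NOK, deliver into the forward: 5,300,000·1.094200·0.10075 = CHF 584,275.45.
Swap to CHF now, deposit: 5,300,000·0.11189·1.002800 = CHF 594,677.45.
The quoted forward undervalues NOK, so borrow NOK, convert to CHF at spot, deposit the CHF at 0.28%, and buy NOK forward at 0.10075 to cover the loan.
The gap between the two covered legs is CHF 10,402.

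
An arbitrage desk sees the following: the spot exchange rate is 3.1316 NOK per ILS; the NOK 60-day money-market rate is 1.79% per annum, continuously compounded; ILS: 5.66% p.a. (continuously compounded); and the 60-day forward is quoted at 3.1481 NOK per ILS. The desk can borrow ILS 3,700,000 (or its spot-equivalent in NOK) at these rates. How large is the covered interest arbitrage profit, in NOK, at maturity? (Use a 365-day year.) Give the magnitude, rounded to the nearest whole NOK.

NOK 135,785

T = 60/365 years.
Invest the ILS and cover forward: 3,700,000 × 1.0093475274 × 3.1481 = NOK 11,756,849.72.
Convert at spot and invest in NOK: 3,700,000 × 3.1316 × 1.0029467991 = NOK 11,621,064.33.
The quoted forward overvalues ILS, so borrow NOK, buy ILS at spot, deposit the ILS at 5.66%, and sell the proceeds forward at 3.1481.
Arbitrage profit = |11,756,849.72 − 11,621,064.33| = NOK 135,785.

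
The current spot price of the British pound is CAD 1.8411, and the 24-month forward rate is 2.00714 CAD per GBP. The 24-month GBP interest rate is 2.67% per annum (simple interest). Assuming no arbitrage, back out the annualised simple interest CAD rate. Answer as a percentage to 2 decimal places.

T = 2 years.
F/S = 2.00714/1.8411 = 1.0901852 = (growth of CAD) / (growth of GBP).
GBP growth factor: 1 + 0.0267×2 = 1.053400.
So the CAD growth factor = 1.1484011.
r = (1.1484011 − 1)/2 = 0.074201 → 7.42%.

7.42%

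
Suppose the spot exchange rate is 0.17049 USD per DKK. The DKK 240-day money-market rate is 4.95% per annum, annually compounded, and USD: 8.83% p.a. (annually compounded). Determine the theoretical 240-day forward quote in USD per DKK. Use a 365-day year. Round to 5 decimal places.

T = 240/365 years.
USD accumulates by (1 + 0.0883)^(240/365) = 1.0572154.
DKK growth factor: (1 + 0.0495)^(240/365) = 1.032278.
So F = 0.17049 × 1.0572154 / 1.032278 = 0.1746086 (USD/DKK).

0.17461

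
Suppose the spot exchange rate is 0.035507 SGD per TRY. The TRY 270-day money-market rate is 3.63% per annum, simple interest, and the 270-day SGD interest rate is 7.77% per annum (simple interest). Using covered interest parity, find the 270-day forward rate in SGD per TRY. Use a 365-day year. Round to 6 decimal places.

0.036566

T = 270/365 years.
SGD growth factor: 1 + 0.0777×270/365 = 1.0574767.
TRY accumulates by 1 + 0.0363×270/365 = 1.0268521.
Forward (SGD per TRY) = 0.035507 × 1.0574767 / 1.0268521 = 0.03656595.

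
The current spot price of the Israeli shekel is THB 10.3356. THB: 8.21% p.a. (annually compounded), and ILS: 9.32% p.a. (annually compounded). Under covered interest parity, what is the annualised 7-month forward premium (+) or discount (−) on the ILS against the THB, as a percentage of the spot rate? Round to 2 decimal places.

T = 7/12 years.
No-arbitrage forward: 10.3356 × 1.0471028 / 1.053355 = 10.2742529 THB/ILS.
Annualised premium = (F − S)/S × (1/T) = (10.2742529 − 10.3356)/10.3356 ÷ (7/12) = -1.02%.

-1.02%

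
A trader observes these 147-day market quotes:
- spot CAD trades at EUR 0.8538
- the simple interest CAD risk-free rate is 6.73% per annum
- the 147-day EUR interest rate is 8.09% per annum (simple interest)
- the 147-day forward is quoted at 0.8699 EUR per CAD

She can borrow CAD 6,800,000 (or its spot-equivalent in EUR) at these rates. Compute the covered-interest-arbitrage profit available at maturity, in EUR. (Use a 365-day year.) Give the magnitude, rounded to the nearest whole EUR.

EUR 80,647

T = 147/365 years.
Keep in CAD, deliver into the forward: 6,800,000·1.027104384·0.8699 = EUR 6,075,651.10.
Swap to EUR now, deposit: 6,800,000·0.8538·1.032581644 = EUR 5,995,003.81.
The quoted forward overvalues CAD, so borrow EUR, buy CAD at spot, deposit the CAD at 6.73%, and sell the proceeds forward at 0.8699.
Arbitrage profit = |6,075,651.10 − 5,995,003.81| = EUR 80,647.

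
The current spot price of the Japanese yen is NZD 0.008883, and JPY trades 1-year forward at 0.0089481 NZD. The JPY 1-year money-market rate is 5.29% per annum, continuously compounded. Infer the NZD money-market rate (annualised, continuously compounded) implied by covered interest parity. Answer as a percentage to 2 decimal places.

T = 1 year.
CIP gives F = S · g_NZD/g_JPY, so g_NZD/g_JPY = 0.0089481/0.008883 = 1.0073286.
The JPY side grows by e^(0.0529×1) = 1.0543242.
So the NZD growth factor = 1.0620509.
r = ln(1.0620509)/1 = 0.060202 → 6.02%.

6.02%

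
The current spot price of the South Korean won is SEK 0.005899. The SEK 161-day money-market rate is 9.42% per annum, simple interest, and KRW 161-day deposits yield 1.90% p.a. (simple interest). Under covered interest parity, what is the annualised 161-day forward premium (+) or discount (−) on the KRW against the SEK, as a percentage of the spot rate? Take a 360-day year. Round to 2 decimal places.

+7.46%

T = 161/360 years.
CIP forward (SEK per KRW) = 0.005899 × 1.0421283/1.0084972 = 0.006095718.
(F − S)/S ÷ T = (0.006095718 − 0.005899)/0.005899/(161/360) = 0.074566 → 7.46%.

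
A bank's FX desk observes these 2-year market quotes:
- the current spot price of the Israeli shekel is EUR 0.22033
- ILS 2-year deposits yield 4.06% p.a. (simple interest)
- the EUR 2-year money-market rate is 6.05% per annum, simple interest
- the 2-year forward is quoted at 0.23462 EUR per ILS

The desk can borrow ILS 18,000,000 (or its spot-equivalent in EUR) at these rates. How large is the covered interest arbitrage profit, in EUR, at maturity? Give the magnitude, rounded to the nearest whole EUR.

EUR 120,262

T = 2 years.
Keep in ILS, deliver into the forward: 18,000,000·1.081200·0.23462 = EUR 4,566,080.59.
Swap to EUR now, deposit: 18,000,000·0.22033·1.121000 = EUR 4,445,818.74.
The quoted forward overvalues ILS, so borrow EUR, buy ILS at spot, deposit the ILS at 4.06%, and sell the proceeds forward at 0.23462.
Arbitrage profit = |4,566,080.59 − 4,445,818.74| = EUR 120,262.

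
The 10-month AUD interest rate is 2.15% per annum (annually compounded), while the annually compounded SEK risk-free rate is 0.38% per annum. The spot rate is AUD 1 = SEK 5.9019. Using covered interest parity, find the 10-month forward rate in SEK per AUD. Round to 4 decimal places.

5.8166

T = 10/12 years.
Growth of 1 SEK over T: (1 + 0.0038)^(10/12) = 1.0031657.
AUD accumulates by (1 + 0.0215)^(10/12) = 1.0178848.
So F = 5.9019 × 1.0031657 / 1.0178848 = 5.816556 (SEK/AUD).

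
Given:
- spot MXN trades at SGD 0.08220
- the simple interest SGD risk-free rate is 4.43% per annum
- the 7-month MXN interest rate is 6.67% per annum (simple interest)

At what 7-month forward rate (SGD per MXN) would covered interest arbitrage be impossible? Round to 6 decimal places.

0.081166

T = 7/12 years.
Growth of 1 SGD over T: 1 + 0.0443×7/12 = 1.0258417.
MXN accumulates by 1 + 0.0667×7/12 = 1.0389083.
So F = 0.0822 × 1.0258417 / 1.0389083 = 0.08116615 (SGD/MXN).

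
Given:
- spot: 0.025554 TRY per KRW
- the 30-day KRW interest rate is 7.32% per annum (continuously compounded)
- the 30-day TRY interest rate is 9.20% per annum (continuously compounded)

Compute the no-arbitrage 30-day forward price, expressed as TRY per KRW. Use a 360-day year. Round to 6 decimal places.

0.025594

T = 30/360 years.
Growth of 1 TRY over T: e^(0.0920×30/360) = 1.0076961.
KRW accumulates by e^(0.0732×30/360) = 1.0061186.
CIP: F = S · (grow TRY)/(grow KRW) = 0.025554 × 1.0076961/1.0061186 = 0.02559407 TRY per KRW.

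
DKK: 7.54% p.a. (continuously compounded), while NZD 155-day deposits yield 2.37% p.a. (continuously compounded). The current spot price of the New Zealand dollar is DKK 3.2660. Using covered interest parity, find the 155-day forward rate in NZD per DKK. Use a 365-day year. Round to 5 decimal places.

T = 155/365 years.
DKK accumulates by e^(0.0754×155/365) = 1.0325373.
Growth of 1 NZD over T: e^(0.0237×155/365) = 1.0101152.
Forward (DKK per NZD) = 3.266 × 1.0325373 / 1.0101152 = 3.338497.
Invert for NZD per DKK: 1 / 3.338497 = 0.29954.

0.29954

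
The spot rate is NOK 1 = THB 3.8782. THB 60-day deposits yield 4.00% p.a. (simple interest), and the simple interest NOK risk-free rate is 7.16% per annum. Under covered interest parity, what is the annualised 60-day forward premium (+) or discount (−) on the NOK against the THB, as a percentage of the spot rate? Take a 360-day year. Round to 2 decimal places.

T = 60/360 years.
No-arbitrage forward: 3.8782 × 1.0066667 / 1.0119333 = 3.8580159 THB/NOK.
Annualised premium = (F − S)/S × (1/T) = (3.8580159 − 3.8782)/3.8782 ÷ (60/360) = -3.12%.

-3.12%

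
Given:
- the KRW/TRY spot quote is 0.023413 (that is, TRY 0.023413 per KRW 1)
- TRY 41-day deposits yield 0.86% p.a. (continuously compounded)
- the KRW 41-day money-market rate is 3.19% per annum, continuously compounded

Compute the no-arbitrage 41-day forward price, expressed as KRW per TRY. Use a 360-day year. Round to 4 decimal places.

T = 41/360 years.
TRY accumulates by e^(0.0086×41/360) = 1.00097992.
KRW growth factor: e^(0.0319×41/360) = 1.00363966.
Forward (TRY per KRW) = 0.023413 × 1.00097992 / 1.00363966 = 0.023350953.
Invert for KRW per TRY: 1 / 0.023350953 = 42.8248.

42.8248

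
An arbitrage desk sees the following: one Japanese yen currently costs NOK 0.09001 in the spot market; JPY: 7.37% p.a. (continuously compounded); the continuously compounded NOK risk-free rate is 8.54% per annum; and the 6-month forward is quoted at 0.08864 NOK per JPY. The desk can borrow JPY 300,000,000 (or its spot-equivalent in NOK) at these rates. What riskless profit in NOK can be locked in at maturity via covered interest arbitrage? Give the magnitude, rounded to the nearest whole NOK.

NOK 590,805

T = 6/12 years.
Keep in JPY, deliver into the forward: 300,000,000·1.0375373786·0.08864 = NOK 27,590,193.97.
Swap to NOK now, deposit: 300,000,000·0.09001·1.0436247605 = NOK 28,180,999.41.
The quoted forward undervalues JPY, so borrow JPY, convert to NOK at spot, deposit the NOK at 8.54%, and buy JPY forward at 0.08864 to cover the loan.
Arbitrage profit = |27,590,193.97 − 28,180,999.41| = NOK 590,805.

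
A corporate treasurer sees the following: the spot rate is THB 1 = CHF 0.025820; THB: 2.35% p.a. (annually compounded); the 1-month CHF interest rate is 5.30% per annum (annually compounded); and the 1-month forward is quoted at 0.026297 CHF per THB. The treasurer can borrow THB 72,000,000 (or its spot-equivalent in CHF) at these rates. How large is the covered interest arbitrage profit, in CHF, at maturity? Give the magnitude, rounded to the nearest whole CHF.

T = 1/12 years.
Route A — deposit THB, sell forward: 72,000,000 × 1.001937552 × 0.026297 = CHF 1,897,052.53.
Route B — convert at spot, deposit CHF: 72,000,000 × 0.025820 × 1.004312877 = CHF 1,867,057.81.
The quoted forward overvalues THB, so borrow CHF, buy THB at spot, deposit the THB at 2.35%, and sell the proceeds forward at 0.026297.
Arbitrage profit = |1,897,052.53 − 1,867,057.81| = CHF 29,995.

CHF 29,995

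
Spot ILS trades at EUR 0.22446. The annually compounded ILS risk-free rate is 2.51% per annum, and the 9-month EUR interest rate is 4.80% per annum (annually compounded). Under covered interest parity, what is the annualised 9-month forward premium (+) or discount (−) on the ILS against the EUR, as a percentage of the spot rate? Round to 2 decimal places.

T = 9/12 years.
F = S · g_EUR/g_ILS = 0.22446 × 1.0357882/1.0187665 = 0.22821031.
Annualised premium = (F − S)/S × (1/T) = (0.22821031 − 0.22446)/0.22446 ÷ (9/12) = 2.23%.

+2.23%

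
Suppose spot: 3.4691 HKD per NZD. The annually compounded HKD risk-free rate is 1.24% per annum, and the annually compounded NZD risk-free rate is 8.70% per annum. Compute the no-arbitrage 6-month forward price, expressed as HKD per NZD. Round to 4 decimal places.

T = 6/12 years.
HKD growth factor: (1 + 0.0124)^(6/12) = 1.0061809.
NZD growth factor: (1 + 0.0870)^(6/12) = 1.0425929.
CIP: F = S · (grow HKD)/(grow NZD) = 3.4691 × 1.0061809/1.0425929 = 3.347944 HKD per NZD.

3.3479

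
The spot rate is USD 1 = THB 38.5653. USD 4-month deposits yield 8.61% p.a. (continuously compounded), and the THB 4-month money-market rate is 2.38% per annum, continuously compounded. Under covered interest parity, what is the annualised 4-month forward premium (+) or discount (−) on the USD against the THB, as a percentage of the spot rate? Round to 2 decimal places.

-6.17%

T = 4/12 years.
CIP forward (THB per USD) = 38.5653 × 1.0079649/1.0291158 = 37.7726868.
Annualised premium = (F − S)/S × (1/T) = (37.7726868 − 38.5653)/38.5653 ÷ (4/12) = -6.17%.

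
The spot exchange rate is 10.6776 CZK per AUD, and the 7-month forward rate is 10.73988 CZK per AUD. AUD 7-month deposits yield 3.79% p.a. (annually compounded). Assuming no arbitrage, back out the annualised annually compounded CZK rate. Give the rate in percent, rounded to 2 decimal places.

4.83%

T = 7/12 years.
By CIP, F/S equals the CZK-to-AUD growth ratio: 10.73988/10.6776 = 1.0058328.
The AUD side grows by (1 + 0.0379)^(7/12) = 1.0219368.
So the CZK growth factor = 1.0278976.
r = 1.0278976^(12/7) − 1 = 0.048300 → 4.83%.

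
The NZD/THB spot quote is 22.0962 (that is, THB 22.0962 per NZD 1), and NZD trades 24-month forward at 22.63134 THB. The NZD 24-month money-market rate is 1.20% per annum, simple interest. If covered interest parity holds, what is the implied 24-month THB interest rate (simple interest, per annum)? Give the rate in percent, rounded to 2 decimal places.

T = 2 years.
By CIP, F/S equals the THB-to-NZD growth ratio: 22.63134/22.0962 = 1.0242186.
NZD growth factor: 1 + 0.0120×2 = 1.024000.
So the THB growth factor = 1.0487998.
(1.0487998 − 1)/T = 0.024400, i.e. 2.44%.

2.44%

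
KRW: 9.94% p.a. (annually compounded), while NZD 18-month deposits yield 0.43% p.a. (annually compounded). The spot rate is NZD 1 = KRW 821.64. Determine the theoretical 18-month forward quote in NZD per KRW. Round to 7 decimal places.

0.0010626

T = 18/12 years.
Growth of 1 KRW over T: (1 + 0.0994)^(18/12) = 1.1527459.
NZD accumulates by (1 + 0.0043)^(18/12) = 1.0064569.
Forward (KRW per NZD) = 821.64 × 1.1527459 / 1.0064569 = 941.0658.
Invert for NZD per KRW: 1 / 941.0658 = 0.0010626.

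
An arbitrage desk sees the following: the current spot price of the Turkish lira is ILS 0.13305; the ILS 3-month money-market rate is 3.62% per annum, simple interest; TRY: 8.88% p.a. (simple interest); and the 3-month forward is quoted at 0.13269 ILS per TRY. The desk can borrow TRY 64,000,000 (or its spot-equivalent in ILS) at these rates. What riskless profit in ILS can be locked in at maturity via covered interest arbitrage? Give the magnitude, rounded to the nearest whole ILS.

ILS 88,423

T = 3/12 years.
Invest the TRY and cover forward: 64,000,000 × 1.022200 × 0.13269 = ILS 8,680,685.95.
Convert at spot and invest in ILS: 64,000,000 × 0.13305 × 1.009050 = ILS 8,592,262.56.
The quoted forward overvalues TRY, so borrow ILS, buy TRY at spot, deposit the TRY at 8.88%, and sell the proceeds forward at 0.13269.
Arbitrage profit = |8,680,685.95 − 8,592,262.56| = ILS 88,423.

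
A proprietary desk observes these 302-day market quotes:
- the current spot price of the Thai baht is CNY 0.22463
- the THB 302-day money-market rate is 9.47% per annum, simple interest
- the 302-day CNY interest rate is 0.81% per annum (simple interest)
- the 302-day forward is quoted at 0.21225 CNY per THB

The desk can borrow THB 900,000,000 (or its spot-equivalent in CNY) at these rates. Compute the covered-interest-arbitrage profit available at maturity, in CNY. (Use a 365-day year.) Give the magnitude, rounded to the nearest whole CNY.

CNY 2,470,766

T = 302/365 years.
Invest the THB and cover forward: 900,000,000 × 1.07835452055 × 0.21225 = CNY 205,992,672.29.
Convert at spot and invest in CNY: 900,000,000 × 0.22463 × 1.00670191781 = CNY 203,521,906.62.
The quoted forward overvalues THB, so borrow CNY, buy THB at spot, deposit the THB at 9.47%, and sell the proceeds forward at 0.21225.
Arbitrage profit = |205,992,672.29 − 203,521,906.62| = CNY 2,470,766.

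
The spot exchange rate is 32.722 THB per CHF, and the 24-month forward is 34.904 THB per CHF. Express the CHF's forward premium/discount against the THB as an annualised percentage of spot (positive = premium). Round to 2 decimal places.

+3.33%

T = 2 years.
(F − S)/S = (34.904 − 32.722)/32.722 = 0.0666830.
Per annum: 0.0666830 / 2 = 0.033342 = 3.33%.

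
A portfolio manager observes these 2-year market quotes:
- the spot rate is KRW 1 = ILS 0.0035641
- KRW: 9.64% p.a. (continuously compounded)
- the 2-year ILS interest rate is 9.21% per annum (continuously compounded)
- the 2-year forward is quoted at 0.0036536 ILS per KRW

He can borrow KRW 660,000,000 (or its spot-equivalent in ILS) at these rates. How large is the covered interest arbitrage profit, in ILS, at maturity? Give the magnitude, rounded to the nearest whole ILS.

ILS 96,057

T = 2 years.
Route A — deposit KRW, sell forward: 660,000,000 × 1.212640241 × 0.0036536 = ILS 2,924,131.57.
Route B — convert at spot, deposit ILS: 660,000,000 × 0.0035641 × 1.20225625 = ILS 2,828,074.59.
The quoted forward overvalues KRW, so borrow ILS, buy KRW at spot, deposit the KRW at 9.64%, and sell the proceeds forward at 0.0036536.
Profit = 2,924,131.57 − 2,828,074.59 = ILS 96,057.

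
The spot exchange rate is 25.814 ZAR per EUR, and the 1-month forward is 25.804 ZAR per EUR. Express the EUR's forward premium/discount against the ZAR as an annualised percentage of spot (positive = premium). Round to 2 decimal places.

-0.46%

T = 1/12 years.
Period premium: (25.804 − 25.814)/25.814 = -0.0003874.
Per annum: -0.0003874 / (1/12) = -0.004649 = -0.46%.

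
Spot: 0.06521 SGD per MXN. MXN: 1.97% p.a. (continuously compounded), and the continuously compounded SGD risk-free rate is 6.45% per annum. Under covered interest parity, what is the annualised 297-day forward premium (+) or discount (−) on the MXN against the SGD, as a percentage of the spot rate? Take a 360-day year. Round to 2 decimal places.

+4.56%

T = 297/360 years.
CIP forward (SGD per MXN) = 0.06521 × 1.0546537/1.0163853 = 0.06766525.
Annualised premium = (F − S)/S × (1/T) = (0.06766525 − 0.06521)/0.06521 ÷ (297/360) = 4.56%.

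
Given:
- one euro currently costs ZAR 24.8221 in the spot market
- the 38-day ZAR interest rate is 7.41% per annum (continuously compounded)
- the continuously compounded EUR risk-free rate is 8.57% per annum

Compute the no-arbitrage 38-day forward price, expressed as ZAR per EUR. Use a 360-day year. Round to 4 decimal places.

24.7917

T = 38/360 years.
Growth of 1 ZAR over T: e^(0.0741×38/360) = 1.00785234.
EUR growth factor: e^(0.0857×38/360) = 1.00908715.
CIP: F = S · (grow ZAR)/(grow EUR) = 24.8221 × 1.00785234/1.00908715 = 24.791725 ZAR per EUR.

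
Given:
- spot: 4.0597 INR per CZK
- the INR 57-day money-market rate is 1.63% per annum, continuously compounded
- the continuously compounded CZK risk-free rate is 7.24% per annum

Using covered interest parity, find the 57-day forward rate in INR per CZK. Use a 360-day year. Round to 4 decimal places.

T = 57/360 years.
INR growth factor: e^(0.0163×57/360) = 1.0025842.
Growth of 1 CZK over T: e^(0.0724×57/360) = 1.0115293.
Forward (INR per CZK) = 4.0597 × 1.0025842 / 1.0115293 = 4.023799.

4.0238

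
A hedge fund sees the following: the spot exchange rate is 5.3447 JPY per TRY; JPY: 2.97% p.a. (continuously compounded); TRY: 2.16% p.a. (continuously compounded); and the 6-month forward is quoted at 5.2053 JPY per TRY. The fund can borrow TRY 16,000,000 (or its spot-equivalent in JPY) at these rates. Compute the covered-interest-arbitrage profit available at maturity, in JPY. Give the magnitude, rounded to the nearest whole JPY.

JPY 2,605,426

T = 6/12 years.
Invest the TRY and cover forward: 16,000,000 × 1.0108585305 × 5.2053 = JPY 84,189,150.54.
Convert at spot and invest in JPY: 16,000,000 × 5.3447 × 1.0149608091 = JPY 86,794,576.58.
The quoted forward undervalues TRY, so borrow TRY, convert to JPY at spot, deposit the JPY at 2.97%, and buy TRY forward at 5.2053 to cover the loan.
Profit = 86,794,576.58 − 84,189,150.54 = JPY 2,605,426.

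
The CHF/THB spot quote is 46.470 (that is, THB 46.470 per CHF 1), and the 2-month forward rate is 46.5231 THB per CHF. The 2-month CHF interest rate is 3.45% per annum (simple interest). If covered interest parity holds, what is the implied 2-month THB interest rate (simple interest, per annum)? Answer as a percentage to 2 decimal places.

4.14%

T = 2/12 years.
By CIP, F/S equals the THB-to-CHF growth ratio: 46.5231/46.47 = 1.0011427.
The CHF side grows by 1 + 0.0345×2/12 = 1.005750.
Hence g_THB = 1.0068993.
(1.0068993 − 1)/T = 0.041396, i.e. 4.14%.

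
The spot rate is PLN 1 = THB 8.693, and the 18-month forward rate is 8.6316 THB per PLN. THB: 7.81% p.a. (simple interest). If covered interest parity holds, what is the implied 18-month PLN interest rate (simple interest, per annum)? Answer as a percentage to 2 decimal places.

T = 18/12 years.
F/S = 8.6316/8.693 = 0.9929368 = (growth of THB) / (growth of PLN).
The THB side grows by 1 + 0.0781×18/12 = 1.117150.
Hence g_PLN = 1.1250968.
r = (1.1250968 − 1)/(18/12) = 0.083398 → 8.34%.

8.34%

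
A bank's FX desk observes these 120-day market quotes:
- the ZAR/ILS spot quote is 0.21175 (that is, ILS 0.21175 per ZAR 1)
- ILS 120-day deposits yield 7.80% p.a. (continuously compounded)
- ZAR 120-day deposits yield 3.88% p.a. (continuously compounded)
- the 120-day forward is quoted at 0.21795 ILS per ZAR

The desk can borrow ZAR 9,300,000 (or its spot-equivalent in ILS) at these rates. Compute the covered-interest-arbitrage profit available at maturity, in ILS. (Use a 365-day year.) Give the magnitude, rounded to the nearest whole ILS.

ILS 32,529

T = 120/365 years.
Keep in ZAR, deliver into the forward: 9,300,000·1.012837871·0.21795 = ILS 2,052,956.53.
Swap to ILS now, deposit: 9,300,000·0.21175·1.025975467 = ILS 2,020,427.84.
The quoted forward overvalues ZAR, so borrow ILS, buy ZAR at spot, deposit the ZAR at 3.88%, and sell the proceeds forward at 0.21795.
Arbitrage profit = |2,052,956.53 − 2,020,427.84| = ILS 32,529.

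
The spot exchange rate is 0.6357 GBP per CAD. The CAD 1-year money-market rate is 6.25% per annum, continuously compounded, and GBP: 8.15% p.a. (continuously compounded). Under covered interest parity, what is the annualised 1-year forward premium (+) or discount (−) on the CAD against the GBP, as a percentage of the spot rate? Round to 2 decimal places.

+1.92%

T = 1 year.
F = S · g_GBP/g_CAD = 0.6357 × 1.0849132/1.0644945 = 0.6478937.
(F − S)/S ÷ T = (0.6478937 − 0.6357)/0.6357/1 = 0.019182 → 1.92%.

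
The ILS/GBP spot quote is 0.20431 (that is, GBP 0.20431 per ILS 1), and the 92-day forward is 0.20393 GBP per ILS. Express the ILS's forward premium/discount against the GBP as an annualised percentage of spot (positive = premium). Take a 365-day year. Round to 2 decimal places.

-0.74%

T = 92/365 years.
(F − S)/S = (0.20393 − 0.20431)/0.20431 = -0.0018599.
×(1/T) gives -0.74% p.a.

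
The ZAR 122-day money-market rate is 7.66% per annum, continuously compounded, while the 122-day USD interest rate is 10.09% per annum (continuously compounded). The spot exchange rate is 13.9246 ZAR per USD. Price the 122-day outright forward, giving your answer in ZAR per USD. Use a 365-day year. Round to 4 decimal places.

T = 122/365 years.
Growth of 1 ZAR over T: e^(0.0766×122/365) = 1.02593387.
USD accumulates by e^(0.1009×122/365) = 1.03430063.
Forward (ZAR per USD) = 13.9246 × 1.02593387 / 1.03430063 = 13.811960.

13.8120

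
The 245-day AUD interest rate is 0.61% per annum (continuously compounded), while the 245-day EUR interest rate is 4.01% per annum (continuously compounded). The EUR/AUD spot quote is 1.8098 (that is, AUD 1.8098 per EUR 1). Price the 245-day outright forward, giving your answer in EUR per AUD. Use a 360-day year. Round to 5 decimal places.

0.56548

T = 245/360 years.
AUD growth factor: e^(0.0061×245/360) = 1.004160.
Growth of 1 EUR over T: e^(0.0401×245/360) = 1.0276661.
CIP: F = S · (grow AUD)/(grow EUR) = 1.8098 × 1.004160/1.0276661 = 1.768404 AUD per EUR.
Quoted the other way: 1/1.768404 = 0.56548 EUR per AUD.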